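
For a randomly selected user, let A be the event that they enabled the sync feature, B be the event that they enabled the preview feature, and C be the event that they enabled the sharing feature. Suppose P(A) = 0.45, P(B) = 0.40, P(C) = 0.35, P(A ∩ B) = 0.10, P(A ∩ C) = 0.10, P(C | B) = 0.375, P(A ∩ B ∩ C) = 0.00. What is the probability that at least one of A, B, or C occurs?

P(B ∩ C) = P(B)·P(C|B) = 0.40 × 0.375 = 0.15
P(A ∪ B ∪ C) = 0.45 + 0.40 + 0.35 − 0.10 − 0.10 − 0.15 + 0.00 = 0.85

0.85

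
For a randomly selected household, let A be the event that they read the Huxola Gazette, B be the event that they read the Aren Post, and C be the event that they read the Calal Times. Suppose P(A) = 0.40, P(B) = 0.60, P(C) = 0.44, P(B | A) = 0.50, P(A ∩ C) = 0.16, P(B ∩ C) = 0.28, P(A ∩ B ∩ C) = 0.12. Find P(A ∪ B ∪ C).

P(A ∩ B) = P(A)·P(B|A) = 0.40 × 0.50 = 0.20
P(A ∪ B ∪ C) = 0.40 + 0.60 + 0.44 − 0.20 − 0.16 − 0.28 + 0.12 = 0.92

0.92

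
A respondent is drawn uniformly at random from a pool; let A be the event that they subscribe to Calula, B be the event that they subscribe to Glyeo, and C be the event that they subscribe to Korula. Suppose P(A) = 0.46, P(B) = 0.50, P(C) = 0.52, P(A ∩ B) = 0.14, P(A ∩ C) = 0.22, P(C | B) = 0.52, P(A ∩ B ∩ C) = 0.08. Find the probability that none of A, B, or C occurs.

0.06

P(B ∩ C) = P(B)·P(C|B) = 0.50 × 0.52 = 0.26
P(A ∪ B ∪ C) = 0.46 + 0.50 + 0.52 − 0.14 − 0.22 − 0.26 + 0.08 = 0.94
P(none) = 1 − 0.94 = 0.06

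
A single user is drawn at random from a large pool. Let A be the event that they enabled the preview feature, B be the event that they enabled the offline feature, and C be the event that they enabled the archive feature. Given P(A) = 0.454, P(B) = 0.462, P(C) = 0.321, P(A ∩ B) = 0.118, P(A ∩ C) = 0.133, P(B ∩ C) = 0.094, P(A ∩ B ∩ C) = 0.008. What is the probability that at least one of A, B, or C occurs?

Apply inclusion-exclusion:
P(A ∪ B ∪ C) = 0.454 + 0.462 + 0.321 − 0.118 − 0.133 − 0.094 + 0.008 = 0.900

0.900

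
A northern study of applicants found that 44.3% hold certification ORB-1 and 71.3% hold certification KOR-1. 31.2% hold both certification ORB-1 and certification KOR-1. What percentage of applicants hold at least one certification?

P(union) = 44.3 + 71.3 − 31.2 = 84.4%

84.4%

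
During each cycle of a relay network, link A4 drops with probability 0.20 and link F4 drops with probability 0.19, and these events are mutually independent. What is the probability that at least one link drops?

0.352

P(none) = (1 − 0.20) × (1 − 0.19) = 0.80 × 0.81 = 0.648
P(at least one) = 1 − 0.648 = 0.352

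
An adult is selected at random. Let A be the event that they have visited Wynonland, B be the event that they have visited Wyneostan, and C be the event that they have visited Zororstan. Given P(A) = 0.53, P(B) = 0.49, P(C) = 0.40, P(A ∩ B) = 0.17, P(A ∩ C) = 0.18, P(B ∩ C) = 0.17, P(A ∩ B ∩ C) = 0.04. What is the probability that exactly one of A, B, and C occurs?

0.50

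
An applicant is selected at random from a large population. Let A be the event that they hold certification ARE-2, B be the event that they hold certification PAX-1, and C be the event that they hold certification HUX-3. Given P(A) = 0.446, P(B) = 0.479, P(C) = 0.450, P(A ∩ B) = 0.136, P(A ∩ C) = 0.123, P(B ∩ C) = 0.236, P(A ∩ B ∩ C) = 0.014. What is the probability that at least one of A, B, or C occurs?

0.894

Apply inclusion-exclusion:
P(A ∪ B ∪ C) = 0.446 + 0.479 + 0.450 − 0.136 − 0.123 − 0.236 + 0.014 = 0.894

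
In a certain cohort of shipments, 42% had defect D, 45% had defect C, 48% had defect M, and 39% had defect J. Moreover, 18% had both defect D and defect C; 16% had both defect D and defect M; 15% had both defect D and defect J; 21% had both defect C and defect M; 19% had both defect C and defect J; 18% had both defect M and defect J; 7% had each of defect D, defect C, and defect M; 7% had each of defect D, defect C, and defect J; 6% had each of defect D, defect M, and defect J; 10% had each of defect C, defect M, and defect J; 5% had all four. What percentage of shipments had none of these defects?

P(≥1) = 42 + 45 + 48 + 39 − 18 − 16 − 15 − 21 − 19 − 18 + 7 + 7 + 6 + 10 − 5 = 92%
P(none) = 100% − 92% = 8%

8%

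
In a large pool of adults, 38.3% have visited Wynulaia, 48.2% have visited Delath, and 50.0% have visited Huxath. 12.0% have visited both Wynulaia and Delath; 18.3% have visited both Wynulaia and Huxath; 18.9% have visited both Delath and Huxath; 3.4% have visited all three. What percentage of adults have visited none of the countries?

P(≥1) = 38.3 + 48.2 + 50.0 − 12.0 − 18.3 − 18.9 + 3.4 = 90.7%
P(none) = 100% − 90.7% = 9.3%

9.3%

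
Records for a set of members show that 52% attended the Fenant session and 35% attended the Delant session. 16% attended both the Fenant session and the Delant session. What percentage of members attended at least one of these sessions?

By inclusion-exclusion,
P(union) = 52 + 35 − 16 = 71%

71%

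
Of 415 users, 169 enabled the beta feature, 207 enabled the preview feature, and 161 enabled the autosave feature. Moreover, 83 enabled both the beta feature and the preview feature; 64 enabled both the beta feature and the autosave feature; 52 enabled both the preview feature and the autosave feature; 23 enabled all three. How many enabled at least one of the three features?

N(≥1) = 169 + 207 + 161 − 83 − 64 − 52 + 23 = 361

361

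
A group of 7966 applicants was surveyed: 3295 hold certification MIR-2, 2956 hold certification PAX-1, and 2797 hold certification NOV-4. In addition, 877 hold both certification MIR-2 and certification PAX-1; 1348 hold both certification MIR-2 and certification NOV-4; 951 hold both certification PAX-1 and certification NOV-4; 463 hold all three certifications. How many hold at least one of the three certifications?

6335

Inclusion–exclusion gives
|union| = 3295 + 2956 + 2797 − 877 − 1348 − 951 + 463 = 6335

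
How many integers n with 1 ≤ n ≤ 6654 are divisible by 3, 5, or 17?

3314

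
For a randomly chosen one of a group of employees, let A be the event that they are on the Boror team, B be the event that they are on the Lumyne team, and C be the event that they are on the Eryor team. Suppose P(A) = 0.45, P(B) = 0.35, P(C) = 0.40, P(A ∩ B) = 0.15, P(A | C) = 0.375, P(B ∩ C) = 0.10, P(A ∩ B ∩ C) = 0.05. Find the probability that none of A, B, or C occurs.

0.15

P(A ∩ C) = P(C)·P(A|C) = 0.40 × 0.375 = 0.15
P(A ∪ B ∪ C) = 0.45 + 0.35 + 0.40 − 0.15 − 0.15 − 0.10 + 0.05 = 0.85
P(none) = 1 − 0.85 = 0.15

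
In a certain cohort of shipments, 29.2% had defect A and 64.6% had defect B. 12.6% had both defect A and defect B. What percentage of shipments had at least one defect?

81.2%

P(at least one) = 29.2 + 64.6 − 12.6 = 81.2%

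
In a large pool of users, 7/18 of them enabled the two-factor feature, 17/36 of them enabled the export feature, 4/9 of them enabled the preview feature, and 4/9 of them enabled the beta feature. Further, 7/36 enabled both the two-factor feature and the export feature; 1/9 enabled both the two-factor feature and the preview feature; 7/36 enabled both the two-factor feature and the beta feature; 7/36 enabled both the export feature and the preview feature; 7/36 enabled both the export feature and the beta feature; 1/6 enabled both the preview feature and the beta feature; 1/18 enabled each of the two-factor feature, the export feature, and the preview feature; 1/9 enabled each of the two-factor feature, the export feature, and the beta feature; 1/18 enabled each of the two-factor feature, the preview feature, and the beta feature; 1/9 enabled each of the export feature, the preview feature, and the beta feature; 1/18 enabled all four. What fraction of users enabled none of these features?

P(≥1) = 7/18 + 17/36 + 4/9 + 4/9 − 7/36 − 1/9 − 7/36 − 7/36 − 7/36 − 1/6 + 1/18 + 1/9 + 1/18 + 1/9 − 1/18 = 35/36
P(none) = 1 − 35/36 = 1/36

1/36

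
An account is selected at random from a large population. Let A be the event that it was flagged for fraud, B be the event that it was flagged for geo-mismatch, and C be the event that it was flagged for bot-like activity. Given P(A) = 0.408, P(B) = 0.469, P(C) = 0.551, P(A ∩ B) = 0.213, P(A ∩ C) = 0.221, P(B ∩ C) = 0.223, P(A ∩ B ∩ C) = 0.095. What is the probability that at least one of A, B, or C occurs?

0.866

Using inclusion–exclusion:
P(A ∪ B ∪ C) = 0.408 + 0.469 + 0.551 − 0.213 − 0.221 − 0.223 + 0.095 = 0.866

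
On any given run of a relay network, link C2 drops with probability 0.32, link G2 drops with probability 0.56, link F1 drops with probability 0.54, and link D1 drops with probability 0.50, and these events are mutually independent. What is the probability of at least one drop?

0.931184

Independence gives P(none) = ∏(1 − pᵢ).
P(none) = (1 − 0.32) × (1 − 0.56) × (1 − 0.54) × (1 − 0.50) = 0.68 × 0.44 × 0.46 × 0.50 = 0.068816
P(at least one) = 1 − 0.068816 = 0.931184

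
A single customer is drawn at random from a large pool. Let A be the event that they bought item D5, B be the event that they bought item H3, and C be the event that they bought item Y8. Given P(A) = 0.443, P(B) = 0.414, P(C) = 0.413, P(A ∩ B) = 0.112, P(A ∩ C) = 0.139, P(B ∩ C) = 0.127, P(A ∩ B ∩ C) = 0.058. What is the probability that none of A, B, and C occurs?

P(A ∪ B ∪ C) = 0.443 + 0.414 + 0.413 − 0.112 − 0.139 − 0.127 + 0.058 = 0.950
P(none) = 1 − 0.950 = 0.050

0.050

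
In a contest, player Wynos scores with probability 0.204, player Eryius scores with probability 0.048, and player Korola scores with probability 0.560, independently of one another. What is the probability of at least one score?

0.66657152

P(none) = (1 − 0.204) × (1 − 0.048) × (1 − 0.560) = 0.796 × 0.952 × 0.440 = 0.33342848
P(at least one) = 1 − 0.33342848 = 0.66657152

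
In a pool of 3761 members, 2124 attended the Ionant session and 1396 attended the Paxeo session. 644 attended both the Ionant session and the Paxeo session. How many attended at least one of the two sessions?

By inclusion-exclusion,
|at least one| = 2124 + 1396 − 644 = 2876

2876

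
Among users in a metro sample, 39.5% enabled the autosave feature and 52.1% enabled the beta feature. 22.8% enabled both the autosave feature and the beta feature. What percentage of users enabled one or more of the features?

P(at least one) = 39.5 + 52.1 − 22.8 = 68.8%

68.8%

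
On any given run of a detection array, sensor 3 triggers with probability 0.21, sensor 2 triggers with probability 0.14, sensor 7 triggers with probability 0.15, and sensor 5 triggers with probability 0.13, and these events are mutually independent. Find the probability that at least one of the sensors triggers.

0.4975837

P(none) = (1 − 0.21) × (1 − 0.14) × (1 − 0.15) × (1 − 0.13) = 0.79 × 0.86 × 0.85 × 0.87 = 0.5024163
P(at least one) = 1 − 0.5024163 = 0.4975837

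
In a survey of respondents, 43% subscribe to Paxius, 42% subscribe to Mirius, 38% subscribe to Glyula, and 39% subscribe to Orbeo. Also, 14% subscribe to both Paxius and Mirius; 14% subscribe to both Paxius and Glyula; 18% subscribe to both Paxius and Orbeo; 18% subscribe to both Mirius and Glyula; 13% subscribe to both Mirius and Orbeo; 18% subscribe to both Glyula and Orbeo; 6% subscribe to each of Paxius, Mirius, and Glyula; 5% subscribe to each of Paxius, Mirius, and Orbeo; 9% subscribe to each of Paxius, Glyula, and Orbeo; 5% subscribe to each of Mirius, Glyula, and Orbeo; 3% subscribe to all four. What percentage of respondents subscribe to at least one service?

89%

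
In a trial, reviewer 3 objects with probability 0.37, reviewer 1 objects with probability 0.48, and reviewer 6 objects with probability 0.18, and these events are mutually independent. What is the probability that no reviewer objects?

0.268632

P(none) = (1 − 0.37) × (1 − 0.48) × (1 − 0.18) = 0.63 × 0.52 × 0.82 = 0.268632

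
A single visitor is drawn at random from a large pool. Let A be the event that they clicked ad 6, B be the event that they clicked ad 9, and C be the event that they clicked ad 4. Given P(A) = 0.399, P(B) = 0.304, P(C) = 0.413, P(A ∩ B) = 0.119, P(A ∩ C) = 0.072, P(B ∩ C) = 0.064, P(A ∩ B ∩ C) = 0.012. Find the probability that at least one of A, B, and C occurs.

Inclusion–exclusion gives
P(A ∪ B ∪ C) = 0.399 + 0.304 + 0.413 − 0.119 − 0.072 − 0.064 + 0.012 = 0.873

0.873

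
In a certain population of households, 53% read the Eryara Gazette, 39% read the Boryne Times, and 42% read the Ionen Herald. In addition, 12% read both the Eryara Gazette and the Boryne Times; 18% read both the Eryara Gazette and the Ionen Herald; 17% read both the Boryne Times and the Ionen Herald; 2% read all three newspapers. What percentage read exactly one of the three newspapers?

P(exactly one) = 53 + 39 + 42 − 2·12 − 2·18 − 2·17 + 3·2 = 46%

46%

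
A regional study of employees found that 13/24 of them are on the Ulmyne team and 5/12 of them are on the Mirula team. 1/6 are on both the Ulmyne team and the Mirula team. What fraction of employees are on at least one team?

19/24

Using inclusion–exclusion:
P(union) = 13/24 + 5/12 − 1/6 = 19/24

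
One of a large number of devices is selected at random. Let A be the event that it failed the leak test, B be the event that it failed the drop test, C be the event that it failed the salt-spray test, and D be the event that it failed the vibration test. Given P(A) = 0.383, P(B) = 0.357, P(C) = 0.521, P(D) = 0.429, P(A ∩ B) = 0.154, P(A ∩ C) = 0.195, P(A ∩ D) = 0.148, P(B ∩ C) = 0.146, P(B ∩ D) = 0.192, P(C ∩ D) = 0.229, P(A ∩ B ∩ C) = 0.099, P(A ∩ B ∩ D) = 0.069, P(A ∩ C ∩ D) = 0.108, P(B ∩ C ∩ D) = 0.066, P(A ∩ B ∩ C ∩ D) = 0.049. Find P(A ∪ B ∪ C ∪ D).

0.919

P(A ∪ B ∪ C ∪ D) = 0.383 + 0.357 + 0.521 + 0.429 − 0.154 − 0.195 − 0.148 − 0.146 − 0.192 − 0.229 + 0.099 + 0.069 + 0.108 + 0.066 − 0.049 = 0.919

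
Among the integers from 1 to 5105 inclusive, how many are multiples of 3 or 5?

2382

By inclusion–exclusion:
floor(5105/3) + floor(5105/5) − floor(5105/15) = 1701 + 1021 − 340 = 2382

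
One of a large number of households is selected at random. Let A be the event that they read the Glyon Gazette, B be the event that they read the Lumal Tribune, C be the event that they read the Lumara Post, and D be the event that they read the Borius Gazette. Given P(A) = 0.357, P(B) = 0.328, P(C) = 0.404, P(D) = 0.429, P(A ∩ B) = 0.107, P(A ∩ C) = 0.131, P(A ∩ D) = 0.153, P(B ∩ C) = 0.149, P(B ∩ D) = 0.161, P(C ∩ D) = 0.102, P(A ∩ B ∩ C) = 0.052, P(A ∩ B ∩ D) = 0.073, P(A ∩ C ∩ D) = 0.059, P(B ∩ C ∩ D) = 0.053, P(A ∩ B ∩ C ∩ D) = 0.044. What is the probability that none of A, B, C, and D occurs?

0.092

By inclusion–exclusion:
P(A ∪ B ∪ C ∪ D) = 0.357 + 0.328 + 0.404 + 0.429 − 0.107 − 0.131 − 0.153 − 0.149 − 0.161 − 0.102 + 0.052 + 0.073 + 0.059 + 0.053 − 0.044 = 0.908
P(none) = 1 − 0.908 = 0.092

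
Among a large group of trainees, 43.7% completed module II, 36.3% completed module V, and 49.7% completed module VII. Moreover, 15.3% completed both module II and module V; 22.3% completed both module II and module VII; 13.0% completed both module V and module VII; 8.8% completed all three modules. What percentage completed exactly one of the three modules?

P(exactly one) = 43.7 + 36.3 + 49.7 − 2·15.3 − 2·22.3 − 2·13.0 + 3·8.8 = 54.9%

54.9%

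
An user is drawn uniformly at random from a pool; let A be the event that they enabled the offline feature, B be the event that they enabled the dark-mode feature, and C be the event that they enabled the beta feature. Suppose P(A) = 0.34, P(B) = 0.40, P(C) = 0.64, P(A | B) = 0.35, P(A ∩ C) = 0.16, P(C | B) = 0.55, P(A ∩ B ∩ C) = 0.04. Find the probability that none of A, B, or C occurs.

P(A ∩ B) = P(B)·P(A|B) = 0.40 × 0.35 = 0.14
P(B ∩ C) = P(B)·P(C|B) = 0.40 × 0.55 = 0.22
P(A ∪ B ∪ C) = 0.34 + 0.40 + 0.64 − 0.14 − 0.16 − 0.22 + 0.04 = 0.90
P(none) = 1 − 0.90 = 0.10

0.10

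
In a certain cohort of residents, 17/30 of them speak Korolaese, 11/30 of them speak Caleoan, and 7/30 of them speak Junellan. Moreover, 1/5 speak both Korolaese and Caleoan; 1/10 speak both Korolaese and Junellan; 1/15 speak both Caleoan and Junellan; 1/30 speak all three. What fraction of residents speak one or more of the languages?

P(≥1) = 17/30 + 11/30 + 7/30 − 1/5 − 1/10 − 1/15 + 1/30 = 5/6

5/6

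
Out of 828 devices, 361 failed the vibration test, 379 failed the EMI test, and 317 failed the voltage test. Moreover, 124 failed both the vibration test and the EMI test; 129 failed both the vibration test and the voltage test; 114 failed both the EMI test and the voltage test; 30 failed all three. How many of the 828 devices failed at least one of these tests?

720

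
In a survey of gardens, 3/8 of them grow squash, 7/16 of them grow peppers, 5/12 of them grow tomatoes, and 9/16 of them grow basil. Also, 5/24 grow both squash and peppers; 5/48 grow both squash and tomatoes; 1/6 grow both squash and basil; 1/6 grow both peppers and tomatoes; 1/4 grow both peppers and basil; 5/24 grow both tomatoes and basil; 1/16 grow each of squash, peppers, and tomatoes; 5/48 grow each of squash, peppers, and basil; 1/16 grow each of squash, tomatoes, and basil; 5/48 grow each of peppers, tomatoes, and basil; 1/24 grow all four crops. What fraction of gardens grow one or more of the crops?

47/48

Apply inclusion-exclusion:
P(≥1) = 3/8 + 7/16 + 5/12 + 9/16 − 5/24 − 5/48 − 1/6 − 1/6 − 1/4 − 5/24 + 1/16 + 5/48 + 1/16 + 5/48 − 1/24 = 47/48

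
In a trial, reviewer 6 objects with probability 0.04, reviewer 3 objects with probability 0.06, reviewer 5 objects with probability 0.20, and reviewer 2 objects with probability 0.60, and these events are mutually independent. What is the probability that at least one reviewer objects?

P(none) = (1 − 0.04) × (1 − 0.06) × (1 − 0.20) × (1 − 0.60) = 0.96 × 0.94 × 0.80 × 0.40 = 0.288768
P(at least one) = 1 − 0.288768 = 0.711232

0.711232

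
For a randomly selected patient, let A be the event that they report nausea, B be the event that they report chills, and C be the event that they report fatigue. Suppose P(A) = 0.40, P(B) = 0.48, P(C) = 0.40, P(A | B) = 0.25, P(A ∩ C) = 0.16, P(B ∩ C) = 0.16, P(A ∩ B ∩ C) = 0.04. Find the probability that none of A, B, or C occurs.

0.12

P(A ∩ B) = P(B)·P(A|B) = 0.48 × 0.25 = 0.12
By inclusion-exclusion,
P(A ∪ B ∪ C) = 0.40 + 0.48 + 0.40 − 0.12 − 0.16 − 0.16 + 0.04 = 0.88
P(none) = 1 − 0.88 = 0.12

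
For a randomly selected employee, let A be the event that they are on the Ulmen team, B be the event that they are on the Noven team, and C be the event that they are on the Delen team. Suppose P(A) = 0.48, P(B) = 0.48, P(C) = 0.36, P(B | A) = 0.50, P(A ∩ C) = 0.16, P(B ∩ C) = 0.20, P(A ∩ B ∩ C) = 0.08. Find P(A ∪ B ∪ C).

0.80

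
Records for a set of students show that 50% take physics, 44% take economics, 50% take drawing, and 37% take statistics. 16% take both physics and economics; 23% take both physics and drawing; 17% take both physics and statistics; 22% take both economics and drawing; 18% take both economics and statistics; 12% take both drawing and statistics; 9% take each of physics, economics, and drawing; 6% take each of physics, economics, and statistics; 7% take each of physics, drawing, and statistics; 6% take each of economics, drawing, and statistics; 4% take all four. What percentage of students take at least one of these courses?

97%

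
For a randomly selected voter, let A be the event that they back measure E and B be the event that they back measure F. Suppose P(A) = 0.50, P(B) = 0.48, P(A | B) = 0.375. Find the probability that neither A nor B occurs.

P(A ∩ B) = P(B)·P(A|B) = 0.48 × 0.375 = 0.18
P(A ∪ B) = 0.50 + 0.48 − 0.18 = 0.80
P(none) = 1 − 0.80 = 0.20

0.20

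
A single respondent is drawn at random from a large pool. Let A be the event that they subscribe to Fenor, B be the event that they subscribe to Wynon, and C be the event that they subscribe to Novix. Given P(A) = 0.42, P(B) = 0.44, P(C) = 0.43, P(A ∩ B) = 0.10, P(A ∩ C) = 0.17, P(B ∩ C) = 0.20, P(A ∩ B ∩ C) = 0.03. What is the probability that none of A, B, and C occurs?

0.15

Apply inclusion-exclusion:
P(A ∪ B ∪ C) = 0.42 + 0.44 + 0.43 − 0.10 − 0.17 − 0.20 + 0.03 = 0.85
P(none) = 1 − 0.85 = 0.15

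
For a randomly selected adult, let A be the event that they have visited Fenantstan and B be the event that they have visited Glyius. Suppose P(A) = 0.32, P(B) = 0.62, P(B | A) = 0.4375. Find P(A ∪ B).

P(A ∩ B) = P(A)·P(B|A) = 0.32 × 0.4375 = 0.14
Using inclusion–exclusion:
P(A ∪ B) = 0.32 + 0.62 − 0.14 = 0.80

0.80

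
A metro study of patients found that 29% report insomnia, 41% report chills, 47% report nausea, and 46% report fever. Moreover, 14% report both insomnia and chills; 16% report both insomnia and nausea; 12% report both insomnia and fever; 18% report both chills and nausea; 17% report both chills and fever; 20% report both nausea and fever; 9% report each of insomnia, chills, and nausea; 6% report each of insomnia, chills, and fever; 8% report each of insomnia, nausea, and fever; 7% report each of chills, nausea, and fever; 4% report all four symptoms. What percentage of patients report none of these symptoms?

P(at least one) = 29 + 41 + 47 + 46 − 14 − 16 − 12 − 18 − 17 − 20 + 9 + 6 + 8 + 7 − 4 = 92%
P(none) = 100% − 92% = 8%

8%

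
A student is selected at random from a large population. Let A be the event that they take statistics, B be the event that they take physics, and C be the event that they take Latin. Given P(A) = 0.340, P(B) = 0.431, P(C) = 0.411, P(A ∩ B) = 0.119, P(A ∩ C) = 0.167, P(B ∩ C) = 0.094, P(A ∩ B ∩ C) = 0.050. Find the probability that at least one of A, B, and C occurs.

P(A ∪ B ∪ C) = 0.340 + 0.431 + 0.411 − 0.119 − 0.167 − 0.094 + 0.050 = 0.852

0.852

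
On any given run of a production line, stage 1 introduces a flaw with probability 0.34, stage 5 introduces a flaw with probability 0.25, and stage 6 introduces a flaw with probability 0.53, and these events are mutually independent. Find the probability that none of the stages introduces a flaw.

0.23265

P(none) = (1 − 0.34) × (1 − 0.25) × (1 − 0.53) = 0.66 × 0.75 × 0.47 = 0.23265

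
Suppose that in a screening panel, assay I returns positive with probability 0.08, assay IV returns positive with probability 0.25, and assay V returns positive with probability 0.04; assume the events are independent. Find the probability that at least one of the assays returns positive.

0.3376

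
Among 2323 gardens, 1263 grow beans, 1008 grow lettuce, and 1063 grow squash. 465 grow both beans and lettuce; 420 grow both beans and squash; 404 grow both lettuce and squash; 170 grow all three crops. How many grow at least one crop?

2215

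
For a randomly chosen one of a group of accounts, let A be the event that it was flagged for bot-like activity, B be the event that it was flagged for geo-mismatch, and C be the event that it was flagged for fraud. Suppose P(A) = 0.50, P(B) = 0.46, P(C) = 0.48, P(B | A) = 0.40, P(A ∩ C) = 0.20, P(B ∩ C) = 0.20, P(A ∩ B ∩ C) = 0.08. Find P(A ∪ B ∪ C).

P(A ∩ B) = P(A)·P(B|A) = 0.50 × 0.40 = 0.20
P(A ∪ B ∪ C) = 0.50 + 0.46 + 0.48 − 0.20 − 0.20 − 0.20 + 0.08 = 0.92

0.92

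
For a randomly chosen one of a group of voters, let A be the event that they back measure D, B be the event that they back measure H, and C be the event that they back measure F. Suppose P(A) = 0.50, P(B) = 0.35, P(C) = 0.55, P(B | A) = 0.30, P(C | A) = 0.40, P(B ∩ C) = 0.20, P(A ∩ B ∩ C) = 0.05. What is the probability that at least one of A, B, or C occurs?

P(A ∩ B) = P(A)·P(B|A) = 0.50 × 0.30 = 0.15
P(A ∩ C) = P(A)·P(C|A) = 0.50 × 0.40 = 0.20
By inclusion–exclusion:
P(A ∪ B ∪ C) = 0.50 + 0.35 + 0.55 − 0.15 − 0.20 − 0.20 + 0.05 = 0.90

0.90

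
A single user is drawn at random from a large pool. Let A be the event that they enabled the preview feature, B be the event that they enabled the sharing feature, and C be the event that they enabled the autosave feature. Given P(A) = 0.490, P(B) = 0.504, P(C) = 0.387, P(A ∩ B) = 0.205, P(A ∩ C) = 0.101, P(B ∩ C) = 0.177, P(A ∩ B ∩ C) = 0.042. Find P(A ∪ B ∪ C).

By inclusion–exclusion:
P(A ∪ B ∪ C) = 0.490 + 0.504 + 0.387 − 0.205 − 0.101 − 0.177 + 0.042 = 0.940

0.940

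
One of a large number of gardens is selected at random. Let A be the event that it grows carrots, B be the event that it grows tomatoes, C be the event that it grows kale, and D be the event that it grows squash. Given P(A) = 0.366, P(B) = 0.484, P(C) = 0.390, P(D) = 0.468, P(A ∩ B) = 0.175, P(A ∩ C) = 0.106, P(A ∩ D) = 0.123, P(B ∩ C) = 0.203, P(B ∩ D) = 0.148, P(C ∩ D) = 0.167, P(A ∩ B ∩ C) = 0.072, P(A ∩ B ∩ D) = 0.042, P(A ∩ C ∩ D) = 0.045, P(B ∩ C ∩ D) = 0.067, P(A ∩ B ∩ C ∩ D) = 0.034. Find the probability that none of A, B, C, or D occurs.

Apply inclusion-exclusion:
P(A ∪ B ∪ C ∪ D) = 0.366 + 0.484 + 0.390 + 0.468 − 0.175 − 0.106 − 0.123 − 0.203 − 0.148 − 0.167 + 0.072 + 0.042 + 0.045 + 0.067 − 0.034 = 0.978
P(none) = 1 − 0.978 = 0.022

0.022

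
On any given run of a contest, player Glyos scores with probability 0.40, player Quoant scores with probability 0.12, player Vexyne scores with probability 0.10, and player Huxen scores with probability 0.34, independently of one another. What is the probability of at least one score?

0.686368

P(none) = (1 − 0.40) × (1 − 0.12) × (1 − 0.10) × (1 − 0.34) = 0.60 × 0.88 × 0.90 × 0.66 = 0.313632
P(at least one) = 1 − 0.313632 = 0.686368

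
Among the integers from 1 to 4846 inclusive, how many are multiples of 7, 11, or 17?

Using inclusion–exclusion:
692 + 440 + 285 − 62 − 40 − 25 + 3 = 1293

1293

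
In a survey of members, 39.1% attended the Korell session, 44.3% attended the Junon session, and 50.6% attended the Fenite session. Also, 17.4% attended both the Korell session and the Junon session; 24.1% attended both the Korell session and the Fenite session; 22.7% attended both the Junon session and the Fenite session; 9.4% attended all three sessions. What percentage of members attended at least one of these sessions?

By inclusion-exclusion,
P(union) = 39.1 + 44.3 + 50.6 − 17.4 − 24.1 − 22.7 + 9.4 = 79.2%

79.2%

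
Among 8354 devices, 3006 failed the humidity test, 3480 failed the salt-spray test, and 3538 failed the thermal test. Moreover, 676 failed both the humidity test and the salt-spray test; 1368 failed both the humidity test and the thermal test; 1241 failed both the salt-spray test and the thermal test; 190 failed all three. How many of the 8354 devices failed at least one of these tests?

6929

|at least one| = 3006 + 3480 + 3538 − 676 − 1368 − 1241 + 190 = 6929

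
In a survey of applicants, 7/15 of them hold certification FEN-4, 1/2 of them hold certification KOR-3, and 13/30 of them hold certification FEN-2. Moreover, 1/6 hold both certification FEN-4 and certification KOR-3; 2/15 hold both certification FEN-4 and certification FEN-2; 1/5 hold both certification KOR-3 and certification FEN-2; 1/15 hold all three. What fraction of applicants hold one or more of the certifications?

29/30

By inclusion-exclusion,
P(at least one) = 7/15 + 1/2 + 13/30 − 1/6 − 2/15 − 1/5 + 1/15 = 29/30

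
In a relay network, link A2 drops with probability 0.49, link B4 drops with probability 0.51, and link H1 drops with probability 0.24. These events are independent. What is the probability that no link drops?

P(none) = (1 − 0.49) × (1 − 0.51) × (1 − 0.24) = 0.51 × 0.49 × 0.76 = 0.189924

0.189924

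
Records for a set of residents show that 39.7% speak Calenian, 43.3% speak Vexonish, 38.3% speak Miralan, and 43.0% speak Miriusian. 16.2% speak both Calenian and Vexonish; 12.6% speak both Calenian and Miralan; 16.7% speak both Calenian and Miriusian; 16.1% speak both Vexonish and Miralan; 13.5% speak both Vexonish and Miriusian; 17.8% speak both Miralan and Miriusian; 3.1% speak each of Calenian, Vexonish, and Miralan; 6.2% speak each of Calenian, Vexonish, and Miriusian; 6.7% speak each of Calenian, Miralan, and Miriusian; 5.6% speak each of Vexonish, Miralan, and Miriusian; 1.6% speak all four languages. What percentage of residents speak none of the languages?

Apply inclusion-exclusion:
P(union) = 39.7 + 43.3 + 38.3 + 43.0 − 16.2 − 12.6 − 16.7 − 16.1 − 13.5 − 17.8 + 3.1 + 6.2 + 6.7 + 5.6 − 1.6 = 91.4%
P(none) = 100% − 91.4% = 8.6%

8.6%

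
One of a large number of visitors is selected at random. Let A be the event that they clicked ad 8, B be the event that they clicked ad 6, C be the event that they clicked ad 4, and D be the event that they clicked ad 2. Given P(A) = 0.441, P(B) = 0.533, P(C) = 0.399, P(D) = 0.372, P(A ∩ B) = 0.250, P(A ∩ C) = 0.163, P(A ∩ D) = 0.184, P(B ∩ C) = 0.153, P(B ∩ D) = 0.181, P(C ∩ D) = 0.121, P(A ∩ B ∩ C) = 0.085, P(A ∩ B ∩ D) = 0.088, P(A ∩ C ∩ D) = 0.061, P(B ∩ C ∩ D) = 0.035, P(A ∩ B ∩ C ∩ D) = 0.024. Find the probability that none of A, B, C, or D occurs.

Using inclusion–exclusion:
P(A ∪ B ∪ C ∪ D) = 0.441 + 0.533 + 0.399 + 0.372 − 0.250 − 0.163 − 0.184 − 0.153 − 0.181 − 0.121 + 0.085 + 0.088 + 0.061 + 0.035 − 0.024 = 0.938
P(none) = 1 − 0.938 = 0.062

0.062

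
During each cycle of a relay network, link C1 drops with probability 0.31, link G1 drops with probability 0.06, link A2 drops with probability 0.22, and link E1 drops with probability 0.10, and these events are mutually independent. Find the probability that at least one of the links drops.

P(none) = (1 − 0.31) × (1 − 0.06) × (1 − 0.22) × (1 − 0.10) = 0.69 × 0.94 × 0.78 × 0.90 = 0.4553172
P(at least one) = 1 − 0.4553172 = 0.5446828

0.5446828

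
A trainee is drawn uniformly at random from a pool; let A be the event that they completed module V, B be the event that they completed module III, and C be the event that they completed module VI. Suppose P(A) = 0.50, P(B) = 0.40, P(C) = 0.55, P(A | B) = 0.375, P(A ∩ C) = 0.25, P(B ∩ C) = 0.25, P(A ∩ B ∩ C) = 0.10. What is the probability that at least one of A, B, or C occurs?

0.90

P(A ∩ B) = P(B)·P(A|B) = 0.40 × 0.375 = 0.15
P(A ∪ B ∪ C) = 0.50 + 0.40 + 0.55 − 0.15 − 0.25 − 0.25 + 0.10 = 0.90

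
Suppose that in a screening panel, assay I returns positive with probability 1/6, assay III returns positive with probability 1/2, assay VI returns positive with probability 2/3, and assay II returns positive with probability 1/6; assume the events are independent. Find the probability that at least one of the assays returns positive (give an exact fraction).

P(none) = (1 − 1/6) × (1 − 1/2) × (1 − 2/3) × (1 − 1/6) = 5/6 × 1/2 × 1/3 × 5/6 = 25/216
P(at least one) = 1 − 25/216 = 191/216

191/216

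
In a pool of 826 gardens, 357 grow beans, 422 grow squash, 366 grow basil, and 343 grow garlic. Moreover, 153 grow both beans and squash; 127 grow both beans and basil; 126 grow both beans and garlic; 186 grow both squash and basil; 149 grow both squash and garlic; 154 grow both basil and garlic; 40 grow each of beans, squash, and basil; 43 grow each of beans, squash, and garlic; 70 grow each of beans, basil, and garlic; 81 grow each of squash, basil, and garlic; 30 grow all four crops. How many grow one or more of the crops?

|union| = 357 + 422 + 366 + 343 − 153 − 127 − 126 − 186 − 149 − 154 + 40 + 43 + 70 + 81 − 30 = 797

797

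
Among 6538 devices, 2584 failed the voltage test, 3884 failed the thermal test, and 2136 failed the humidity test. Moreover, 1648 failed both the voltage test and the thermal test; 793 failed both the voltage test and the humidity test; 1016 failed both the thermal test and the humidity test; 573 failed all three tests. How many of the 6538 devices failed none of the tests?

Inclusion–exclusion gives
|at least one| = 2584 + 3884 + 2136 − 1648 − 793 − 1016 + 573 = 5720
None: 6538 − 5720 = 818

818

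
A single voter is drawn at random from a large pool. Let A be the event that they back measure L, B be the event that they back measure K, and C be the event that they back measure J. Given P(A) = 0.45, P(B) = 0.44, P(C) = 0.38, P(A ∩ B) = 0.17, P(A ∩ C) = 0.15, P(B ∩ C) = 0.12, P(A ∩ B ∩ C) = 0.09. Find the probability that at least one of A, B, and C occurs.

0.92

Apply inclusion-exclusion:
P(A ∪ B ∪ C) = 0.45 + 0.44 + 0.38 − 0.17 − 0.15 − 0.12 + 0.09 = 0.92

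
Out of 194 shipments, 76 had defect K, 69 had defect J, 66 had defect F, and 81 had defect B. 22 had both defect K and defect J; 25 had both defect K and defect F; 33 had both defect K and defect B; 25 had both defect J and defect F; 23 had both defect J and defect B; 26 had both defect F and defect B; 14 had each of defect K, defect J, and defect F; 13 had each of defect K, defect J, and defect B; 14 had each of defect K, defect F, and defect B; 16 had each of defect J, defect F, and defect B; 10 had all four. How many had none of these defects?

9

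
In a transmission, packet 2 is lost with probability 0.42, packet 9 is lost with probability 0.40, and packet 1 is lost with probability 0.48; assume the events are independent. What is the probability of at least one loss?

0.81904

P(none) = (1 − 0.42) × (1 − 0.40) × (1 − 0.48) = 0.58 × 0.60 × 0.52 = 0.18096
P(at least one) = 1 − 0.18096 = 0.81904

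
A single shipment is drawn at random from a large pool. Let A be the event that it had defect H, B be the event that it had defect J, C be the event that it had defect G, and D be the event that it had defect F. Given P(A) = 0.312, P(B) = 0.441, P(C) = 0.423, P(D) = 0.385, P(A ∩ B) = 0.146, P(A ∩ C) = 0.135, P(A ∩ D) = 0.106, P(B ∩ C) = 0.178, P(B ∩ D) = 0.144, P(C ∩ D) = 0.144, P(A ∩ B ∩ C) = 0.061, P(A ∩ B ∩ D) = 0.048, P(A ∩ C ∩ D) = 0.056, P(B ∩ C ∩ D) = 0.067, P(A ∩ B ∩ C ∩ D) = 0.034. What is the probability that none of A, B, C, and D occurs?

0.094

P(A ∪ B ∪ C ∪ D) = 0.312 + 0.441 + 0.423 + 0.385 − 0.146 − 0.135 − 0.106 − 0.178 − 0.144 − 0.144 + 0.061 + 0.048 + 0.056 + 0.067 − 0.034 = 0.906
P(none) = 1 − 0.906 = 0.094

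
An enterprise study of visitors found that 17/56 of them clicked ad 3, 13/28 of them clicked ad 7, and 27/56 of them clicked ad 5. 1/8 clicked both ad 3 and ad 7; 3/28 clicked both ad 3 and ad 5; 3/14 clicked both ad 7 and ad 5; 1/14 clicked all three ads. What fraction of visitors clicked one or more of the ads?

P(union) = 17/56 + 13/28 + 27/56 − 1/8 − 3/28 − 3/14 + 1/14 = 7/8

7/8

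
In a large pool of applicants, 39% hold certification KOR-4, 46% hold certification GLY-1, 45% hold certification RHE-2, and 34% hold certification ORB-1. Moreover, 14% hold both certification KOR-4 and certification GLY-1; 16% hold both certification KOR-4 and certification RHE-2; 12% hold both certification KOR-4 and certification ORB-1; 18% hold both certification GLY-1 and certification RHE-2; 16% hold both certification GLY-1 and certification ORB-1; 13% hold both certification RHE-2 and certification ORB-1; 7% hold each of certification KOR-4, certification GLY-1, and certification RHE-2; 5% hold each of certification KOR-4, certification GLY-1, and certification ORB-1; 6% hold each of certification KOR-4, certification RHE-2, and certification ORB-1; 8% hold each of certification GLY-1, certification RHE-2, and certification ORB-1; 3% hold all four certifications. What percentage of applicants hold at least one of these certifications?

98%

Apply inclusion-exclusion:
P(union) = 39 + 46 + 45 + 34 − 14 − 16 − 12 − 18 − 16 − 13 + 7 + 5 + 6 + 8 − 3 = 98%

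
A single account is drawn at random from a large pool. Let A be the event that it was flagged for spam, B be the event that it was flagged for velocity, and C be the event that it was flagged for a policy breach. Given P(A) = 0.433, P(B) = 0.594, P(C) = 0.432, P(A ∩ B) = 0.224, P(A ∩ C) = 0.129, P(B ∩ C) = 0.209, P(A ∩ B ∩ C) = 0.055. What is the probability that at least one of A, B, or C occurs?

0.952

P(A ∪ B ∪ C) = 0.433 + 0.594 + 0.432 − 0.224 − 0.129 − 0.209 + 0.055 = 0.952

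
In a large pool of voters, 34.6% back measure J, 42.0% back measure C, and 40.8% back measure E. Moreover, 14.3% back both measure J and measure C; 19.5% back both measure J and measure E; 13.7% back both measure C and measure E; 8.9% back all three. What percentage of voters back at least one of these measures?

By inclusion–exclusion:
P(union) = 34.6 + 42.0 + 40.8 − 14.3 − 19.5 − 13.7 + 8.9 = 78.8%

78.8%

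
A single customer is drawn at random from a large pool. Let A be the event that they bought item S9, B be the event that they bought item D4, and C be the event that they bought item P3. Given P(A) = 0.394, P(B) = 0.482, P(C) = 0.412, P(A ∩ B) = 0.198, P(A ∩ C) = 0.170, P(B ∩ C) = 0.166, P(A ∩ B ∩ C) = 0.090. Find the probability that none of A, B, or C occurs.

0.156

P(A ∪ B ∪ C) = 0.394 + 0.482 + 0.412 − 0.198 − 0.170 − 0.166 + 0.090 = 0.844
P(none) = 1 − 0.844 = 0.156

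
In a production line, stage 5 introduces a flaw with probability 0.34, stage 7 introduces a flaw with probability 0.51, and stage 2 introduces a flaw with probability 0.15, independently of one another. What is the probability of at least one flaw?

P(none) = (1 − 0.34) × (1 − 0.51) × (1 − 0.15) = 0.66 × 0.49 × 0.85 = 0.27489
P(at least one) = 1 − 0.27489 = 0.72511

0.72511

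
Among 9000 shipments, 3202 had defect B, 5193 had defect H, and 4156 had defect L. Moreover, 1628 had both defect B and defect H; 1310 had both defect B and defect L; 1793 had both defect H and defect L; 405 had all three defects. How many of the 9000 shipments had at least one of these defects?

Apply inclusion-exclusion:
N(≥1) = 3202 + 5193 + 4156 − 1628 − 1310 − 1793 + 405 = 8225

8225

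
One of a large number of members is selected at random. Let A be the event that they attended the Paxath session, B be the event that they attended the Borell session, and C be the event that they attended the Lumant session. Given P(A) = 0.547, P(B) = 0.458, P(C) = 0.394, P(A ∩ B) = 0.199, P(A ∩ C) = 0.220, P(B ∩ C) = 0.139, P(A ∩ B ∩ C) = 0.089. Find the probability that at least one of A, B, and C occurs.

P(A ∪ B ∪ C) = 0.547 + 0.458 + 0.394 − 0.199 − 0.220 − 0.139 + 0.089 = 0.930

0.930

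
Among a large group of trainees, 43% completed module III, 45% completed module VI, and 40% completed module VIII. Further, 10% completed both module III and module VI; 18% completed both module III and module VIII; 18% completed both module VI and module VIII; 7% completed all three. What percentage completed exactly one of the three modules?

Using the inclusion–exclusion count for exactly one event:
P(exactly one) = 43 + 45 + 40 − 2·10 − 2·18 − 2·18 + 3·7 = 57%

57%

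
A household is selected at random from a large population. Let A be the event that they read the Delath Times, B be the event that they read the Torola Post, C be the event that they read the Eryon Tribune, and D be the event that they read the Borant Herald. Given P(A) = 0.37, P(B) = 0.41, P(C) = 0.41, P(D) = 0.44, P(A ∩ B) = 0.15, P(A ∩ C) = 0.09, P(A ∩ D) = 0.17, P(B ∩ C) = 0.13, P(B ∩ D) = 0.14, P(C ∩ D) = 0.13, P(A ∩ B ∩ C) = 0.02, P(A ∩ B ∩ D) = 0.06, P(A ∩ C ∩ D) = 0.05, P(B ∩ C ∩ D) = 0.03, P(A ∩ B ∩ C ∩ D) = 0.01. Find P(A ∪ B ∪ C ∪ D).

0.97

Apply inclusion-exclusion:
P(A ∪ B ∪ C ∪ D) = 0.37 + 0.41 + 0.41 + 0.44 − 0.15 − 0.09 − 0.17 − 0.13 − 0.14 − 0.13 + 0.02 + 0.06 + 0.05 + 0.03 − 0.01 = 0.97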